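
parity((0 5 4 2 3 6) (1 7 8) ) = odd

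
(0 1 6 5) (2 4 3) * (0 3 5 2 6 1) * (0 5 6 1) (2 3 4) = (0 5 4 6 3 1) 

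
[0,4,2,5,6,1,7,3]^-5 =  [0,4,2,5,6,1,7,3]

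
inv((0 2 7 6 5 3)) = (0 3 5 6 7 2)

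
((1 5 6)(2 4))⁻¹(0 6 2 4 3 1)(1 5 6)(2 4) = (0 1 4 2 3 5)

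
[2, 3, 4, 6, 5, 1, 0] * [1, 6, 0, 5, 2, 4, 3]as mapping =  [0→0, 1→5, 2→2, 3→3, 4→4, 5→6, 6→1]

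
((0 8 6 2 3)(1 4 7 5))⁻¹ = (0 3 2 6 8)(1 5 7 4)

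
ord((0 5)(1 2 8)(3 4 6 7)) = 12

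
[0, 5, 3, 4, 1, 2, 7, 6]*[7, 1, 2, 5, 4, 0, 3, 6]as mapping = [0→7, 1→0, 2→5, 3→4, 4→1, 5→2, 6→6, 7→3]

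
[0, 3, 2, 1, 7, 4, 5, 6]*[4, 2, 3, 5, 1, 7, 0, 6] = [4, 5, 3, 2, 6, 1, 7, 0]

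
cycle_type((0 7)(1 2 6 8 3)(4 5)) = 2^2.5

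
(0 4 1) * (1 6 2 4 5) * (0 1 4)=(0 5 4 6 2)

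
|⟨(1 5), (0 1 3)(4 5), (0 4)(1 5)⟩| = 120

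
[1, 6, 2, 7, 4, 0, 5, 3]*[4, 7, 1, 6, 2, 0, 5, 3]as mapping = [0→7, 1→5, 2→1, 3→3, 4→2, 5→4, 6→0, 7→6]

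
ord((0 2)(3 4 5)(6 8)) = 6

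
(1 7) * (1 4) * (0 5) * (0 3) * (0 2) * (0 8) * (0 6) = (0 5 3 2 8 6)(1 7 4)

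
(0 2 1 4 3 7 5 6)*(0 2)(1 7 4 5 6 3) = (1 5 3 4)(2 7 6)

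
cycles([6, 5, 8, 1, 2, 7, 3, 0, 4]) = (0 6 3 1 5 7)(2 8 4)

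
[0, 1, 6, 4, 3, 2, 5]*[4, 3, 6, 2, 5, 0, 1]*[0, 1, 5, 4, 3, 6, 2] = [3, 4, 1, 6, 5, 2, 0] 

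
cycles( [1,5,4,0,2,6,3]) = (0 1 5 6 3) (2 4) 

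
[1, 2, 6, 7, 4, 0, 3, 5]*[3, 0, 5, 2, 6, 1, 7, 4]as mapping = [0→0, 1→5, 2→7, 3→4, 4→6, 5→3, 6→2, 7→1]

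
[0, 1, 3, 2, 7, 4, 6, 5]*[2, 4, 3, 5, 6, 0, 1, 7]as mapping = [0→2, 1→4, 2→5, 3→3, 4→7, 5→6, 6→1, 7→0]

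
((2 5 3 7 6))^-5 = ()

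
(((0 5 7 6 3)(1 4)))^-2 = (0 6 5 3 7)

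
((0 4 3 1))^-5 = (0 1 3 4)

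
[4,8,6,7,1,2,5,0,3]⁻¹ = [7,4,5,8,0,6,2,3,1]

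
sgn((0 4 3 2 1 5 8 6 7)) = 1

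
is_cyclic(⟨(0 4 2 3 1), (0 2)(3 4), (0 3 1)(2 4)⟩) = no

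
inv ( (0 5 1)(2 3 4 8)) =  (0 1 5)(2 8 4 3)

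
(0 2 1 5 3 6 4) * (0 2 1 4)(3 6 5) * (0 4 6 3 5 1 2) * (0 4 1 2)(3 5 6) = (1 6)(2 3)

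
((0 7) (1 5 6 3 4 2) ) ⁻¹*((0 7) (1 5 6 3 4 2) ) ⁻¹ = (1 4 6) (2 3 5) 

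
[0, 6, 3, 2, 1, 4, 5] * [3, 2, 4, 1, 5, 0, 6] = [3, 6, 1, 4, 2, 5, 0]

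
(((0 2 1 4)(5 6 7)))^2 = (0 1)(2 4)(5 7 6)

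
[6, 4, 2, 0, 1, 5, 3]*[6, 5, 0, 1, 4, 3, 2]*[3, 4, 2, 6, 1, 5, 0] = [2, 1, 3, 0, 5, 6, 4]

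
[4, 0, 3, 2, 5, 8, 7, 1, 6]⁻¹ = [1, 7, 3, 2, 0, 4, 8, 6, 5]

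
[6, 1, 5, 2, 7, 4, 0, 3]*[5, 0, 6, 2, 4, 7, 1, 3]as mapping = [0→1, 1→0, 2→7, 3→6, 4→3, 5→4, 6→5, 7→2]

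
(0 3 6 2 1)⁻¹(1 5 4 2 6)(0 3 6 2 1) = (0 5 4 1 2)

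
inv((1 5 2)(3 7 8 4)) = (1 2 5)(3 4 8 7)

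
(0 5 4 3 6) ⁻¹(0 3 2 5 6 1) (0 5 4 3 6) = (0 1 5 6 2 4) 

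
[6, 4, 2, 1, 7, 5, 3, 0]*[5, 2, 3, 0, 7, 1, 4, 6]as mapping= [0→4, 1→7, 2→3, 3→2, 4→6, 5→1, 6→0, 7→5]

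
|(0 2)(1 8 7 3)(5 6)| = 4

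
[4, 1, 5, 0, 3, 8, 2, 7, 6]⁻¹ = [3, 1, 6, 4, 0, 2, 8, 7, 5]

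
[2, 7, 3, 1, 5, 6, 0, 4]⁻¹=[6, 3, 0, 2, 7, 4, 5, 1]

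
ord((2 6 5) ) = 3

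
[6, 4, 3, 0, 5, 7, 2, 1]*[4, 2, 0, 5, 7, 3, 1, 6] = [1, 7, 5, 4, 3, 6, 0, 2]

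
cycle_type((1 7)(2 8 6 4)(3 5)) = 2^2.4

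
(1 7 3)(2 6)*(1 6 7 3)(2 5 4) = (1 3 6 5 4 2 7)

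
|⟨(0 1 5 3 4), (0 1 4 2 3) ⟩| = 360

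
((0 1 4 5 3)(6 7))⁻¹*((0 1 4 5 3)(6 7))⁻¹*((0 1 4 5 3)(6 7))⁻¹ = (0 4 3 1 5)(6 7)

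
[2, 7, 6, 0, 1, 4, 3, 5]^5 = [2, 7, 6, 0, 1, 4, 3, 5]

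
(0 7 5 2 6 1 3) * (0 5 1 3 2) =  (0 7 1 2 6 3 5)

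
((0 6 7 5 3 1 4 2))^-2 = (0 4 3 7)(1 5 6 2)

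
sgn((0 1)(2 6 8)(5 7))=1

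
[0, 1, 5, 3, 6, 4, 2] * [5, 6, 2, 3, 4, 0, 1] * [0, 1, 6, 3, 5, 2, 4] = [2, 4, 0, 3, 1, 5, 6]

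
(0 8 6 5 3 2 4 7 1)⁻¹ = (0 1 7 4 2 3 5 6 8)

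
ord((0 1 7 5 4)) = 5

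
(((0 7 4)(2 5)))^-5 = (0 7 4)(2 5)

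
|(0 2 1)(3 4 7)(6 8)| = 6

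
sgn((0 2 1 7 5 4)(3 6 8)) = -1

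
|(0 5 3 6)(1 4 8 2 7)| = 20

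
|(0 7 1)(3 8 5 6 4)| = 15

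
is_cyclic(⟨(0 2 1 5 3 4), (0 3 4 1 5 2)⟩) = no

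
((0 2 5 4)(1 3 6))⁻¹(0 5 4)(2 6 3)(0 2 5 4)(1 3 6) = (0 2 4)(1 6 5)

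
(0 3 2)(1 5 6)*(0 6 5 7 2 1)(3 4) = (0 4 3 1 7 2 6)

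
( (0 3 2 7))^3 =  (0 7 2 3)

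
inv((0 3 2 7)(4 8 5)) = (0 7 2 3)(4 5 8)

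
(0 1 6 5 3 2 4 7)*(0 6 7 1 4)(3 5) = (0 4 1 7 6 3 2)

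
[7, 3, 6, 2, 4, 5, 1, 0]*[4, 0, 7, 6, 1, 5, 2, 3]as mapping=[0→3, 1→6, 2→2, 3→7, 4→1, 5→5, 6→0, 7→4]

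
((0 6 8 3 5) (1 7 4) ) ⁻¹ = (0 5 3 8 6) (1 4 7) 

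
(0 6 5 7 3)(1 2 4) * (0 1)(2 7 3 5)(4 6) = (0 4)(1 7 5 3)(2 6)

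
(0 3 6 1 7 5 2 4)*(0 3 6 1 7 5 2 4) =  (0 6 7 2)(1 5 4 3)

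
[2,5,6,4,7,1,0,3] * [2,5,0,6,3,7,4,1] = [0,7,4,3,1,5,2,6]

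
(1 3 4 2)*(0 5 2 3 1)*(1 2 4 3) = (0 5 4 1 2)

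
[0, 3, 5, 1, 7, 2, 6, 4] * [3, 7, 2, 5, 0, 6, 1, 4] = [3, 5, 6, 7, 4, 2, 1, 0] 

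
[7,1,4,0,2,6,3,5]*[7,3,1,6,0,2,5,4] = [4,3,0,7,1,5,6,2]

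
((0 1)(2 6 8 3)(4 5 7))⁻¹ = (0 1)(2 3 8 6)(4 7 5)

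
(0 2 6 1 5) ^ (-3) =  (0 6 5 2 1) 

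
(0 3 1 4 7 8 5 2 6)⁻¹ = (0 6 2 5 8 7 4 1 3)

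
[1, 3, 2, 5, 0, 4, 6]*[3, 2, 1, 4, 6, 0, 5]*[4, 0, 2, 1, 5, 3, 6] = [2, 5, 0, 4, 1, 6, 3]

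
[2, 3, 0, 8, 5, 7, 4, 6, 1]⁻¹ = [2, 8, 0, 1, 6, 4, 7, 5, 3]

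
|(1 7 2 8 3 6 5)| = 7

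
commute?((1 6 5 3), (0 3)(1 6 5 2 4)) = no:(1 6 5 3)*(0 3)(1 6 5 2 4) = (0 3 6 2 4 1 5), (0 3)(1 6 5 2 4)*(1 6 5 3) = (0 1 5 2 4 6 3)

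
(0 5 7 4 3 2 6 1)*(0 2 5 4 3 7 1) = (0 4 7 3 5 1 2 6)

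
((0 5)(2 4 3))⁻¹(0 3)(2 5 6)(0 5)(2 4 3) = (0 6 4)(2 5)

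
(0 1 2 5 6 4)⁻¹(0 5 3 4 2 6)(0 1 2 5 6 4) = (0 5 4 1 6 3)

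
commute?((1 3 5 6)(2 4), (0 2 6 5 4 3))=no:(1 3 5 6)(2 4)*(0 2 6 5 4 3)=(0 2 3 4 6 1), (0 2 6 5 4 3)*(1 3 5 6)(2 4)=(0 4 5 2 1 3)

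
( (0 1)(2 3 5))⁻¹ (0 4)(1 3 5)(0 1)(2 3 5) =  (0 5 2)(1 4)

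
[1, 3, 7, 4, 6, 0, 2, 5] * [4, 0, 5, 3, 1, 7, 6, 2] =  [0, 3, 2, 1, 6, 4, 5, 7]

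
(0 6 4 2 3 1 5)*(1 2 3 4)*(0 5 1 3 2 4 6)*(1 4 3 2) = (1 4)(2 6)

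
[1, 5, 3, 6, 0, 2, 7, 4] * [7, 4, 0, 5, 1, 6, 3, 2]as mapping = [0→4, 1→6, 2→5, 3→3, 4→7, 5→0, 6→2, 7→1]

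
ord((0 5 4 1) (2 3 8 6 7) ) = 20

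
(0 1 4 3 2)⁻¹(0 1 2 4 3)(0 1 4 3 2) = (0 3 2 1 4)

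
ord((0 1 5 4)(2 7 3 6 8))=20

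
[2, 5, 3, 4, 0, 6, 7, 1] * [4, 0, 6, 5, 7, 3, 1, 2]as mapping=[0→6, 1→3, 2→5, 3→7, 4→4, 5→1, 6→2, 7→0]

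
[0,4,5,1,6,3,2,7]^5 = [0,3,6,5,1,2,4,7]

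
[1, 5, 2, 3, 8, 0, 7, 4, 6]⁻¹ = [5, 0, 2, 3, 7, 1, 8, 6, 4]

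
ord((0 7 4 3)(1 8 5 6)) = 4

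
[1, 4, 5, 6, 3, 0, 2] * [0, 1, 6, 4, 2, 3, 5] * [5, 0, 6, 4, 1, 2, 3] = [0, 6, 4, 2, 1, 5, 3]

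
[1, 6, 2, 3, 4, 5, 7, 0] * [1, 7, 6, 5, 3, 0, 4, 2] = [7, 4, 6, 5, 3, 0, 2, 1]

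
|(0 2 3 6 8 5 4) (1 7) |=14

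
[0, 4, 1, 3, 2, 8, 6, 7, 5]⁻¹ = [0, 2, 4, 3, 1, 8, 6, 7, 5]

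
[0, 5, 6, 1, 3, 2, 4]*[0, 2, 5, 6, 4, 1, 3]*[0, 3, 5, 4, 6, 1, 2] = [0, 3, 4, 5, 2, 1, 6]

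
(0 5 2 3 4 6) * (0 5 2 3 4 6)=(0 2 4)(3 6 5)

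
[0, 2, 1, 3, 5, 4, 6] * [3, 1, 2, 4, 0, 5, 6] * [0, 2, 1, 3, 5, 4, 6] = [3, 1, 2, 5, 4, 0, 6]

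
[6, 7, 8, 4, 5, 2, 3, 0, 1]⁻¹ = [7, 8, 5, 6, 3, 4, 0, 1, 2]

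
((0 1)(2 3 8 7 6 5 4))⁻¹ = (0 1)(2 4 5 6 7 8 3)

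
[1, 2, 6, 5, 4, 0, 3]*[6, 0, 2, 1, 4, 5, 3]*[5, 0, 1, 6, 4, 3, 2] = [5, 1, 6, 3, 4, 2, 0]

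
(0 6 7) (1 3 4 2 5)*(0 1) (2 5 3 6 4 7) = (0 4 5) (1 6 2 3 7) 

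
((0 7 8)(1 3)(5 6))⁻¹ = (0 8 7)(1 3)(5 6)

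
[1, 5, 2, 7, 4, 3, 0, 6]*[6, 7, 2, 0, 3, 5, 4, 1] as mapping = [0→7, 1→5, 2→2, 3→1, 4→3, 5→0, 6→6, 7→4] 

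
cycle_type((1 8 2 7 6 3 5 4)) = 8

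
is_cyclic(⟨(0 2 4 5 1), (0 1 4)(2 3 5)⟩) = no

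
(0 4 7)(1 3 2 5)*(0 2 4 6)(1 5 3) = (0 6)(2 3 4 7)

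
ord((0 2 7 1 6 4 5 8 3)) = 9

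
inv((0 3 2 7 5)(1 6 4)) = (0 5 7 2 3)(1 4 6)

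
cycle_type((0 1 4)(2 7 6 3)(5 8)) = 2.3.4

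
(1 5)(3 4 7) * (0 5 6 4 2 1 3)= (0 5 3 2 1 6 4 7)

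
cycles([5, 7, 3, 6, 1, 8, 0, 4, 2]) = (0 5 8 2 3 6)(1 7 4)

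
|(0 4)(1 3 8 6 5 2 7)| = 14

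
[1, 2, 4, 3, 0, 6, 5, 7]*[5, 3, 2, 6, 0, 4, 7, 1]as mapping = [0→3, 1→2, 2→0, 3→6, 4→5, 5→7, 6→4, 7→1]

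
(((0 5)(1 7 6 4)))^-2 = (1 6)(4 7)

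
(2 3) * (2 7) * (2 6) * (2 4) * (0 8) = (0 8)(2 3 7 6 4)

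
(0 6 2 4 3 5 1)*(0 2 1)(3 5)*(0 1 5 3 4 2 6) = (1 6 5)(3 4)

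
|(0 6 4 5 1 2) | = 6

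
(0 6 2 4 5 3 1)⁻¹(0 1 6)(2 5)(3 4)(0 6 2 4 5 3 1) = (0 2 6)(1 5)(3 4)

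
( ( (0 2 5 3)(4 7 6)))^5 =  (0 2 5 3)(4 6 7)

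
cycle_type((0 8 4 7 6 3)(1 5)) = 2.6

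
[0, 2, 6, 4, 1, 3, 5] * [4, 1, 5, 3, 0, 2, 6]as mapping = [0→4, 1→5, 2→6, 3→0, 4→1, 5→3, 6→2]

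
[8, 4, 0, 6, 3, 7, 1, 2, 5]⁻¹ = [2, 6, 7, 4, 1, 8, 3, 5, 0]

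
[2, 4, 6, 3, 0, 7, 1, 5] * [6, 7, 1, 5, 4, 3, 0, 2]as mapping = [0→1, 1→4, 2→0, 3→5, 4→6, 5→2, 6→7, 7→3]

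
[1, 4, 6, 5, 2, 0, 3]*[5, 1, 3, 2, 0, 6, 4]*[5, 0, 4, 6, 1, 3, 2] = [0, 5, 1, 2, 6, 3, 4]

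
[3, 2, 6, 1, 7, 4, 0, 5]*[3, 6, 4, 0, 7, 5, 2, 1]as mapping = [0→0, 1→4, 2→2, 3→6, 4→1, 5→7, 6→3, 7→5]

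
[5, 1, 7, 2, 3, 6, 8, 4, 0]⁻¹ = [8, 1, 3, 4, 7, 0, 5, 2, 6]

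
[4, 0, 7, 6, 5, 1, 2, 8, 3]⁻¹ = [1, 5, 6, 8, 0, 4, 3, 2, 7]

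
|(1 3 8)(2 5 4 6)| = 12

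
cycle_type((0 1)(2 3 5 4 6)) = 2.5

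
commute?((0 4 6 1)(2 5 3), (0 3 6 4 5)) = no:(0 4 6 1)(2 5 3)*(0 3 6 4 5) = (0 5 6 1 3 2), (0 3 6 4 5)*(0 4 6 1)(2 5 3) = (0 2 5 4 3 1)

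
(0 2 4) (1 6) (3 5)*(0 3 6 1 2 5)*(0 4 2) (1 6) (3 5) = (0 3 4 5 1 6) 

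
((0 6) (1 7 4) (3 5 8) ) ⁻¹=(0 6) (1 4 7) (3 8 5) 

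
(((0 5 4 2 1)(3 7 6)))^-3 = (0 4 1 5 2)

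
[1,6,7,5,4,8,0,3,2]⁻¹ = [6,0,8,7,4,3,1,2,5]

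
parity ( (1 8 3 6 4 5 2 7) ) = odd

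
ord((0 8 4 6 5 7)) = 6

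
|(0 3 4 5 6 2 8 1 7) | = 9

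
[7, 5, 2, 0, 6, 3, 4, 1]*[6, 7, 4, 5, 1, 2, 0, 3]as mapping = [0→3, 1→2, 2→4, 3→6, 4→0, 5→5, 6→1, 7→7]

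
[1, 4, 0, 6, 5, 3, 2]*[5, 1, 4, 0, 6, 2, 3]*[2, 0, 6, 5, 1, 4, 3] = [0, 3, 4, 5, 6, 2, 1]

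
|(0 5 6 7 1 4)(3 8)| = 6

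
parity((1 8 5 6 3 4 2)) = even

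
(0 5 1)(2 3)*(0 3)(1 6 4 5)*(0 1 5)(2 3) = (0 5 6 4)(1 2)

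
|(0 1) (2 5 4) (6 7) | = 6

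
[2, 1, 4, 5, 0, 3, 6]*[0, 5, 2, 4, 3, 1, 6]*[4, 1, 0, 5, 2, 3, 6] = [0, 3, 5, 1, 4, 2, 6]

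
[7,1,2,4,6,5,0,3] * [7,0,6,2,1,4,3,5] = [5,0,6,1,3,4,7,2]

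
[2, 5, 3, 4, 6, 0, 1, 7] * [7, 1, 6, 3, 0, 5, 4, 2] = [6, 5, 3, 0, 4, 7, 1, 2]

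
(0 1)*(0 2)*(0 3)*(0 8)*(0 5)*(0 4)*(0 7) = (0 1 2 3 8 5 4 7)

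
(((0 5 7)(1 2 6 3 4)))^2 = (0 7 5)(1 6 4 2 3)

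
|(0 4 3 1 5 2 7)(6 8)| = 14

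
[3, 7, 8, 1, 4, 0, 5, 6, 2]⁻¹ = [5, 3, 8, 0, 4, 6, 7, 1, 2]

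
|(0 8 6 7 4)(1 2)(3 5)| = 10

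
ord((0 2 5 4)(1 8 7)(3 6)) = 12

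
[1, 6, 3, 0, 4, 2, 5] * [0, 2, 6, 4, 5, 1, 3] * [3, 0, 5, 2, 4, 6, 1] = [5, 2, 4, 3, 6, 1, 0]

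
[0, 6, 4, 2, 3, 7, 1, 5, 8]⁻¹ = [0, 6, 3, 4, 2, 7, 1, 5, 8]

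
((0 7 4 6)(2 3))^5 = (0 7 4 6)(2 3)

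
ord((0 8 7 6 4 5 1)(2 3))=14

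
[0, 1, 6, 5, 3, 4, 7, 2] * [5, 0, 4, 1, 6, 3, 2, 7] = [5, 0, 2, 3, 1, 6, 7, 4]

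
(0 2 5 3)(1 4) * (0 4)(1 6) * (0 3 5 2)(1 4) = (1 3)(4 6)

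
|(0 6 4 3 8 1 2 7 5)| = 9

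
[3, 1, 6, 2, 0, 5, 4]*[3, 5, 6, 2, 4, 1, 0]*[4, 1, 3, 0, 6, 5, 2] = [3, 5, 4, 2, 0, 1, 6]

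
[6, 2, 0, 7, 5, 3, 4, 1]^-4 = [3, 4, 5, 0, 1, 2, 7, 6]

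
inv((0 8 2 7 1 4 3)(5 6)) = (0 3 4 1 7 2 8)(5 6)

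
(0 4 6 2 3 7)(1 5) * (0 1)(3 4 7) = (0 7 1 5)(2 4 6)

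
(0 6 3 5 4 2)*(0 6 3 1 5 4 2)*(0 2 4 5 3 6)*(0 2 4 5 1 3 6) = (1 6 3)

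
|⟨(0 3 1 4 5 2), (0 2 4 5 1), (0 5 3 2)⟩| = 720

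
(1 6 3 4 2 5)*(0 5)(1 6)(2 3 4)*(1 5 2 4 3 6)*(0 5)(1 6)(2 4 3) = (0 4 1)(2 5 6)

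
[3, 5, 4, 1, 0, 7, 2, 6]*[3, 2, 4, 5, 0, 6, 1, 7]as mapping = [0→5, 1→6, 2→0, 3→2, 4→3, 5→7, 6→4, 7→1]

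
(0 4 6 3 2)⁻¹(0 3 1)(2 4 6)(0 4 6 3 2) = (0 6 3)(1 4 2)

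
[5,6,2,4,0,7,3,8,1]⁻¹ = [4,8,2,6,3,0,1,5,7]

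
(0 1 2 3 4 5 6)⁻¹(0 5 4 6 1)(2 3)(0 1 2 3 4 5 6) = (0 2 1 6 5)(3 4)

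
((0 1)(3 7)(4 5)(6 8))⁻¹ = (0 1)(3 7)(4 5)(6 8)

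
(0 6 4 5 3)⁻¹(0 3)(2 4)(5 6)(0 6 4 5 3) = (0 6)(2 5)(3 4)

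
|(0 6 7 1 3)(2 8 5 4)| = 20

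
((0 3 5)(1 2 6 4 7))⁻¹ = (0 5 3)(1 7 4 6 2)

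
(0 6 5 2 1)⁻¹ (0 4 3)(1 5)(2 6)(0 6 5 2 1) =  (0 2)(1 5)(3 6 4)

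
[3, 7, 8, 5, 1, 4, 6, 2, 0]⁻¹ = [8, 4, 7, 0, 5, 3, 6, 1, 2]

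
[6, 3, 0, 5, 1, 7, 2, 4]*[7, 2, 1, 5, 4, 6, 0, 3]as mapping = [0→0, 1→5, 2→7, 3→6, 4→2, 5→3, 6→1, 7→4]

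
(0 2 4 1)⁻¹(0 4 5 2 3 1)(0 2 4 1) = (0 2 1 5 4 3)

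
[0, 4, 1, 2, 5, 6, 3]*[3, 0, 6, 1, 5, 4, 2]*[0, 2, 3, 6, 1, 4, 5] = [6, 4, 0, 5, 1, 3, 2]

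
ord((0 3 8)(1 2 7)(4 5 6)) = 3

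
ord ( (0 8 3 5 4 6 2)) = 7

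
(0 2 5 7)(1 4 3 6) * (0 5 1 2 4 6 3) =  (0 4)(1 6 2)(5 7)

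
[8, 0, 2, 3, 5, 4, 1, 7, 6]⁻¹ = [1, 6, 2, 3, 5, 4, 8, 7, 0]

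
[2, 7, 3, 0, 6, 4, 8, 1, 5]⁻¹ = [3, 7, 0, 2, 5, 8, 4, 1, 6]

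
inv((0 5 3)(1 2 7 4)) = (0 3 5)(1 4 7 2)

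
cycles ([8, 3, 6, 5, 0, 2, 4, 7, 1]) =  (0 8 1 3 5 2 6 4)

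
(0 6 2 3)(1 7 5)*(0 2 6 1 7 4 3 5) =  (0 1 4 3 2 5 7)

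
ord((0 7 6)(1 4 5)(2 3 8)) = 3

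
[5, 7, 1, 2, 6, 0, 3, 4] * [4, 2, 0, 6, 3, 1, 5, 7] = [1, 7, 2, 0, 5, 4, 6, 3]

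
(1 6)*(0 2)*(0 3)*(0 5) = (0 2 3 5)(1 6)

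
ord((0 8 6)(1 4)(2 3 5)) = 6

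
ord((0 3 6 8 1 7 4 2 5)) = 9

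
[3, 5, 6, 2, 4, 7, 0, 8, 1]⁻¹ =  [6, 8, 3, 0, 4, 1, 2, 5, 7]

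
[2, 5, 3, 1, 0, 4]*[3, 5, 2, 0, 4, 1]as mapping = [0→2, 1→1, 2→0, 3→5, 4→3, 5→4]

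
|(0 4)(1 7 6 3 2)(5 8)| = 10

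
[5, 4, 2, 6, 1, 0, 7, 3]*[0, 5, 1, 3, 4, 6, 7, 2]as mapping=[0→6, 1→4, 2→1, 3→7, 4→5, 5→0, 6→2, 7→3]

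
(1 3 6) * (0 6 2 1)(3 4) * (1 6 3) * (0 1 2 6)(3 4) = (0 4 2)(1 3 6)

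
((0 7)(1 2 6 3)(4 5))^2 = (1 6)(2 3)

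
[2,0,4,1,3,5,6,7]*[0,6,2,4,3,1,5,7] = [2,0,3,6,4,1,5,7]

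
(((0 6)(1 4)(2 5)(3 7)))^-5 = (0 6)(1 4)(2 5)(3 7)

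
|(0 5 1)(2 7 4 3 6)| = 15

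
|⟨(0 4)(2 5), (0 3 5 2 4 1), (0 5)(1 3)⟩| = 720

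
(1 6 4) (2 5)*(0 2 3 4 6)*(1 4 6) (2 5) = (0 5 3 6 1) 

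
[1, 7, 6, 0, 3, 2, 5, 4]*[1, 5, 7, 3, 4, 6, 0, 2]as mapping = [0→5, 1→2, 2→0, 3→1, 4→3, 5→7, 6→6, 7→4]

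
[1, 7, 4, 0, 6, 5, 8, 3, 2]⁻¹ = [3, 0, 8, 7, 2, 5, 4, 1, 6]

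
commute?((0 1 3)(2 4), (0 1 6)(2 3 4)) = no:(0 1 3)(2 4)*(0 1 6)(2 3 4) = (0 6)(1 4 3), (0 1 6)(2 3 4)*(0 1 3)(2 4) = (0 3 2)(1 6)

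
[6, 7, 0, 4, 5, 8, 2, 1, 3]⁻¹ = [2, 7, 6, 8, 3, 4, 0, 1, 5]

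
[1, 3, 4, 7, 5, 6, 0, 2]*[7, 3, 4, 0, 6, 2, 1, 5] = [3, 0, 6, 5, 2, 1, 7, 4]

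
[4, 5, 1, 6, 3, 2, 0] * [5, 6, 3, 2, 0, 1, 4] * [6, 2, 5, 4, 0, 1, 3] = [6, 2, 3, 0, 5, 4, 1]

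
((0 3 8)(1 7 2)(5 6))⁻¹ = (0 8 3)(1 2 7)(5 6)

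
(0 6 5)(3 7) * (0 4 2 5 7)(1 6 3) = (0 3)(1 6 7)(2 5 4)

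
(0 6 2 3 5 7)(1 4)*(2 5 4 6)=(0 2 3 4 1 6 5 7)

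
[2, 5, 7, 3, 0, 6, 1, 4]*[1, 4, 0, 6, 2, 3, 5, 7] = [0, 3, 7, 6, 1, 5, 4, 2]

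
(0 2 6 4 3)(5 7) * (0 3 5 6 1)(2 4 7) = (0 4 5 2 1)(6 7)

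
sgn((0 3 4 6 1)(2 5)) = -1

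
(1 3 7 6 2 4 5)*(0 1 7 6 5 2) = (0 1 3 6)(2 4)(5 7)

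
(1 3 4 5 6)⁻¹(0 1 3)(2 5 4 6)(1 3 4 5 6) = (0 3 4)(1 2 6 5)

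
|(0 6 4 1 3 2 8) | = 7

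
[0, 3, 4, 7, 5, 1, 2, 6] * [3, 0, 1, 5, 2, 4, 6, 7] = [3, 5, 2, 7, 4, 0, 1, 6]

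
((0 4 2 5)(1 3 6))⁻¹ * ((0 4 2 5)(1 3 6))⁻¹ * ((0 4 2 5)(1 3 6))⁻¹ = (0 4 2 5)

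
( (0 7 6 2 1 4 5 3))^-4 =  (0 1)(2 3)(4 7)(5 6)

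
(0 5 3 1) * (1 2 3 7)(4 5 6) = (0 6 4 5 7 1)(2 3)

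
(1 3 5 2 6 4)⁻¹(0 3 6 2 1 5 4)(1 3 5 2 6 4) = (0 5 4 6 3 2 1)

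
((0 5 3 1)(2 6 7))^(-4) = (2 7 6)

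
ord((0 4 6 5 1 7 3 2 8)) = 9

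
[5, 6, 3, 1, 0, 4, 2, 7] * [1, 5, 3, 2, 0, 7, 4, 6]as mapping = [0→7, 1→4, 2→2, 3→5, 4→1, 5→0, 6→3, 7→6]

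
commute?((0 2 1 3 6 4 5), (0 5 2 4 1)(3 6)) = no:(0 2 1 3 6 4 5)*(0 5 2 4 1)(3 6) = (0 4 2)(1 6), (0 5 2 4 1)(3 6)*(0 2 1 3 6 4 5) = (1 2 5)(3 4)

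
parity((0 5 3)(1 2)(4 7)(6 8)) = odd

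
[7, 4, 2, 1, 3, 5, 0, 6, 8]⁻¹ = [6, 3, 2, 4, 1, 5, 7, 0, 8]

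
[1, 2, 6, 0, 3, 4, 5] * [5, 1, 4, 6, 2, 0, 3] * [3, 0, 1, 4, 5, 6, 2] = [0, 5, 4, 6, 2, 1, 3]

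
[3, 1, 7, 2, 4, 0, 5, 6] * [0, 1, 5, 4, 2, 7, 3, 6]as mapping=[0→4, 1→1, 2→6, 3→5, 4→2, 5→0, 6→7, 7→3]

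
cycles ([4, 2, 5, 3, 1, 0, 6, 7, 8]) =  (0 4 1 2 5)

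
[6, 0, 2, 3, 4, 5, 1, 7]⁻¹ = [1, 6, 2, 3, 4, 5, 0, 7]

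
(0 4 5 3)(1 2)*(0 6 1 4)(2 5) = (1 5 3 6)(2 4)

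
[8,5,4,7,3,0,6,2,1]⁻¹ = [5,8,7,4,2,1,6,3,0]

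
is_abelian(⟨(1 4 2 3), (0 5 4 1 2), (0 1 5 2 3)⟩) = no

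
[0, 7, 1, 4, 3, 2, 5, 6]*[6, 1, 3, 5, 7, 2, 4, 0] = [6, 0, 1, 7, 5, 3, 2, 4] 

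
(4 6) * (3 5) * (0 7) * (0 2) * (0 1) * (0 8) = (0 7 2 1 8)(3 5)(4 6)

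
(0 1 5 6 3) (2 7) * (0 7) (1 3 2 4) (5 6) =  (0 3 7 4 1 6 2) 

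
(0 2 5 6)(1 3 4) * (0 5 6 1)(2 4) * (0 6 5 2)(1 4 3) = (0 3)(2 5 4 6)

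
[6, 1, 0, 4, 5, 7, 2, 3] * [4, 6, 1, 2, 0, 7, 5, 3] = [5, 6, 4, 0, 7, 3, 1, 2]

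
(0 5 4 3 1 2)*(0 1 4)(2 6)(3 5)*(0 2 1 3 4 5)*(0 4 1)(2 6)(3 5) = (0 1 2 5 6)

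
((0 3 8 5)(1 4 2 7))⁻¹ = (0 5 8 3)(1 7 2 4)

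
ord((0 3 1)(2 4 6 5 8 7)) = 6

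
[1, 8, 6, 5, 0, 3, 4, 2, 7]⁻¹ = [4, 0, 7, 5, 6, 3, 2, 8, 1]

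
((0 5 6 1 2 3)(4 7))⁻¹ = (0 3 2 1 6 5)(4 7)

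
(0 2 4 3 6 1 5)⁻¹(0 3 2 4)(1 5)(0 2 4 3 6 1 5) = (0 5)(2 6 4 3)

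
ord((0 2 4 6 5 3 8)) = 7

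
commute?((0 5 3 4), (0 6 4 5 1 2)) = no:(0 5 3 4) * (0 6 4 5 1 2) = (0 1 2)(3 5)(4 6), (0 6 4 5 1 2) * (0 5 3 4) = (0 6)(1 2 5)(3 4)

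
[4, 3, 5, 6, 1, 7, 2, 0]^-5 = [3, 2, 0, 5, 6, 4, 7, 1]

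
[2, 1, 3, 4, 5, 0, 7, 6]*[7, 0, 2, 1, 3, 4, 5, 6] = [2, 0, 1, 3, 4, 7, 6, 5]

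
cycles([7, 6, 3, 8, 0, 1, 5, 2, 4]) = (0 7 2 3 8 4)(1 6 5)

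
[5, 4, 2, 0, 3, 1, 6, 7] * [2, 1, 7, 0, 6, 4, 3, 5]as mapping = [0→4, 1→6, 2→7, 3→2, 4→0, 5→1, 6→3, 7→5]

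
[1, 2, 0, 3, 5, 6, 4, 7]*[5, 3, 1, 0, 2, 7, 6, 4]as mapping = [0→3, 1→1, 2→5, 3→0, 4→7, 5→6, 6→2, 7→4]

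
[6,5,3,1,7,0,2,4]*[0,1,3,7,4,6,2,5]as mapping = [0→2,1→6,2→7,3→1,4→5,5→0,6→3,7→4]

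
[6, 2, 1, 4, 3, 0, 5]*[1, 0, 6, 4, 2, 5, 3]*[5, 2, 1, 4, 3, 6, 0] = [4, 0, 5, 1, 3, 2, 6]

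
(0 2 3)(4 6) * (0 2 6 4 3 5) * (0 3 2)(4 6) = (0 4 6 2 5 3)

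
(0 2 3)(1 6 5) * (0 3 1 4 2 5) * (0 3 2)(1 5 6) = (0 6 3 2 5 4)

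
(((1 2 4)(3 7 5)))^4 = (1 2 4)(3 7 5)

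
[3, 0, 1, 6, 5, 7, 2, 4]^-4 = [3, 0, 1, 6, 7, 4, 2, 5]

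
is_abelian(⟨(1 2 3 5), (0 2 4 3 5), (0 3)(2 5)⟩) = no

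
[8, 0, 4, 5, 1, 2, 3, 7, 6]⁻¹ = [1, 4, 5, 6, 2, 3, 8, 7, 0]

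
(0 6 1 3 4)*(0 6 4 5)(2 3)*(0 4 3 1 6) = (0 3 5 4)(1 2)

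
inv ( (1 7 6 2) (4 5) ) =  (1 2 6 7) (4 5) 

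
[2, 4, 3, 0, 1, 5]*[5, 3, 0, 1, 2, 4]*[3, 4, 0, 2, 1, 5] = [3, 0, 4, 5, 2, 1]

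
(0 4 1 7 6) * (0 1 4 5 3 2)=(0 5 3 2)(1 7 6)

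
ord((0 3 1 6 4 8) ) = 6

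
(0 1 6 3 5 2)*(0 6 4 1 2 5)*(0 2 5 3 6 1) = (0 5 3 2 1 4)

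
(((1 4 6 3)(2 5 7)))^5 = (1 4 6 3)(2 7 5)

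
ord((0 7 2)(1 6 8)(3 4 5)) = 3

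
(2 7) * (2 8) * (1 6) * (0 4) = (0 4)(1 6)(2 7 8)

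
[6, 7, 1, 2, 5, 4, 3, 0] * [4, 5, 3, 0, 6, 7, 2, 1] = [2, 1, 5, 3, 7, 6, 0, 4]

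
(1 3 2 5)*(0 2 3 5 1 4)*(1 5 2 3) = (0 3 1 2 5 4) 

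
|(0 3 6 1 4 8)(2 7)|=6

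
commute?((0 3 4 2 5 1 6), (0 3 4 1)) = no:(0 3 4 2 5 1 6)*(0 3 4 1) = (0 4 2 5)(1 6 3), (0 3 4 1)*(0 3 4 2 5 1 6) = (0 4 6)(1 3 2 5)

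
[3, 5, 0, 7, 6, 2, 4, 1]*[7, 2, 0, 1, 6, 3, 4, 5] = [1, 3, 7, 5, 4, 0, 6, 2]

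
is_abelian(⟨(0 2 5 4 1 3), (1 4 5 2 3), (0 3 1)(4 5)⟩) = no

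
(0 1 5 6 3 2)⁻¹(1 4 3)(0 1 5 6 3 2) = (2 5 4)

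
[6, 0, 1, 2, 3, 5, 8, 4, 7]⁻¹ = [1, 2, 3, 4, 7, 5, 0, 8, 6]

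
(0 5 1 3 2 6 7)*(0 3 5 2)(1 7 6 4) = (0 2 4 1 5 7 3)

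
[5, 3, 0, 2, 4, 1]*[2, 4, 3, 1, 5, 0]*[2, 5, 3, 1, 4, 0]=[2, 5, 3, 1, 0, 4] 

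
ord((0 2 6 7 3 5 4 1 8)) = 9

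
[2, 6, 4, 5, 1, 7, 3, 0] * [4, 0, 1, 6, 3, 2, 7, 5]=[1, 7, 3, 2, 0, 5, 6, 4]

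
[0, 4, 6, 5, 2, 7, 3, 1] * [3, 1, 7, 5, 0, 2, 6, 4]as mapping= [0→3, 1→0, 2→6, 3→2, 4→7, 5→4, 6→5, 7→1]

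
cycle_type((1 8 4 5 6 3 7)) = 7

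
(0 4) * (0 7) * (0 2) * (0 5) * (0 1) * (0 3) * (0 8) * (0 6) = (0 4 7 2 5 1 3 8 6)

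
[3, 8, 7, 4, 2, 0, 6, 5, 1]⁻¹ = [5, 8, 4, 0, 3, 7, 6, 2, 1]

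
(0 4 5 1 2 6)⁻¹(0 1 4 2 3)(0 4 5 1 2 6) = (2 5 6 3 4)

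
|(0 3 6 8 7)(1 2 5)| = 15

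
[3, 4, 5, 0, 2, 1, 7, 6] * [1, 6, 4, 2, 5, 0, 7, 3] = [2, 5, 0, 1, 4, 6, 3, 7]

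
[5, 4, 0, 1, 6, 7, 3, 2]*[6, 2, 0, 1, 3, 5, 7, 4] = [5, 3, 6, 2, 7, 4, 1, 0]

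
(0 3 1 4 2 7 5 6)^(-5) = (0 4 5 3 2 6 1 7)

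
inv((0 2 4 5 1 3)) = (0 3 1 5 4 2)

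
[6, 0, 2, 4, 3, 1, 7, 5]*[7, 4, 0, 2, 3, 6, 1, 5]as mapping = [0→1, 1→7, 2→0, 3→3, 4→2, 5→4, 6→5, 7→6]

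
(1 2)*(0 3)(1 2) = (0 3)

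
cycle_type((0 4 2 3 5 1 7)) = 7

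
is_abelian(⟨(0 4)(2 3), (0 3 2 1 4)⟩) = no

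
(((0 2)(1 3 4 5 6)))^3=(0 2)(1 5 3 6 4)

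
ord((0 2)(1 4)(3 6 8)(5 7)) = 6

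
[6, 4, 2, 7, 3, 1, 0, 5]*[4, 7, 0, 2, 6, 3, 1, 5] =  [1, 6, 0, 5, 2, 7, 4, 3]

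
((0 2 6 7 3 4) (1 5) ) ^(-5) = (0 2 6 7 3 4) (1 5) 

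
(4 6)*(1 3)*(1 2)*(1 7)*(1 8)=(1 3 2 7 8)(4 6)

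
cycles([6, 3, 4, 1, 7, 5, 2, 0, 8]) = (0 6 2 4 7)(1 3)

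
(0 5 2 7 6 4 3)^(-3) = (0 6 5 4 2 3 7)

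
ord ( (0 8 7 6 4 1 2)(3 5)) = 14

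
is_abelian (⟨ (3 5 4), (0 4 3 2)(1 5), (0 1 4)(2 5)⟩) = no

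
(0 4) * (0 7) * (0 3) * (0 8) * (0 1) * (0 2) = (0 4 7 3 8 1 2)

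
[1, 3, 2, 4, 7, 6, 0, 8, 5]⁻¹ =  [6, 0, 2, 1, 3, 8, 5, 4, 7]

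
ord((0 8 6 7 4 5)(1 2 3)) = 6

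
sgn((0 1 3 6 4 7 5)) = 1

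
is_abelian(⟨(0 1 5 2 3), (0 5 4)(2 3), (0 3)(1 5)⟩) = no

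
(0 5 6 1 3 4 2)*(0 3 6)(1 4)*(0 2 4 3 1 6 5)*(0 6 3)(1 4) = (0 6)(1 5 2 4)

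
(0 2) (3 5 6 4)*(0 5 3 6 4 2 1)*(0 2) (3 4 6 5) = (0 1 2 3 4 5 6) 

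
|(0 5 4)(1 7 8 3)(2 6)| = 12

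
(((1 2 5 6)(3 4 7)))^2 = (1 5)(2 6)(3 7 4)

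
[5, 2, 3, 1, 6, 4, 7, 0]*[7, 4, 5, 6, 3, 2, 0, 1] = [2, 5, 6, 4, 0, 3, 1, 7]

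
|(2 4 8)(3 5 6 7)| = 12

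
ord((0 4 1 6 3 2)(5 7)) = 6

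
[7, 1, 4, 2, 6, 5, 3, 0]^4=[0, 1, 2, 3, 4, 5, 6, 7]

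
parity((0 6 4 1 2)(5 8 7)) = even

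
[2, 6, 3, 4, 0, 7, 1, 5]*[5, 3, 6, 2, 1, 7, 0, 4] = [6, 0, 2, 1, 5, 4, 3, 7]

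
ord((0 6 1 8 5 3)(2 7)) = 6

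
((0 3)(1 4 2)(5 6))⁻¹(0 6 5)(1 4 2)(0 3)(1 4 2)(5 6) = (1 4 2)(3 5 6)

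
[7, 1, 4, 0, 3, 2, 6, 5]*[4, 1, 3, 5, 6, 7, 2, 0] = [0, 1, 6, 4, 5, 3, 2, 7]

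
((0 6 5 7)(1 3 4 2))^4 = ()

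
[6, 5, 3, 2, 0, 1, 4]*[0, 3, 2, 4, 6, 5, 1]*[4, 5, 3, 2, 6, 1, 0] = [5, 1, 6, 3, 4, 2, 0]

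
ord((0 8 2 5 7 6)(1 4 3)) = 6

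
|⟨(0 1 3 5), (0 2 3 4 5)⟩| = 720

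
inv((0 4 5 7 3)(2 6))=(0 3 7 5 4)(2 6)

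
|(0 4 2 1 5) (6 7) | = 10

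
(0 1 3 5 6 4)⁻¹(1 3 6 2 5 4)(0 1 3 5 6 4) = (0 3 5 4 2 6)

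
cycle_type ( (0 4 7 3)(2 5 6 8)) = 4^2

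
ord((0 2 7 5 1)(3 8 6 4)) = 20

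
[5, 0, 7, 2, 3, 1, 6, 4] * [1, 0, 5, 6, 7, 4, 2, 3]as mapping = [0→4, 1→1, 2→3, 3→5, 4→6, 5→0, 6→2, 7→7]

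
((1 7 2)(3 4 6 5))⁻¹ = (1 2 7)(3 5 6 4)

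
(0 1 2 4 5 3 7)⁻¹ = (0 7 3 5 4 2 1)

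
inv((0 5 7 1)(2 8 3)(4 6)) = (0 1 7 5)(2 3 8)(4 6)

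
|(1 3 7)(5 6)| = 6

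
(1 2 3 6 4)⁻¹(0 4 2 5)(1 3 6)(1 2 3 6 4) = (0 1 3 5)(2 6 4)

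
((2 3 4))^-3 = ()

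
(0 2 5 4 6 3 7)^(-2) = (0 3 4 2 7 6 5)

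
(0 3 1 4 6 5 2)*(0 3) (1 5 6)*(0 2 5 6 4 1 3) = (0 2) (3 6 4) 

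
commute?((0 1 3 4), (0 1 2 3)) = no:(0 1 3 4) * (0 1 2 3) = (0 2 3 4 1), (0 1 2 3) * (0 1 3 4) = (0 3 1 2 4)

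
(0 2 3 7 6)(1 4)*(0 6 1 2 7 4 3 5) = (0 7 1 3 4 2 5)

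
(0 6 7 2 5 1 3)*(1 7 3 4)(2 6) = (0 2 5 7 6 3)(1 4)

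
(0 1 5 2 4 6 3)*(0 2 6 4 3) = (0 1 5 6)(2 3)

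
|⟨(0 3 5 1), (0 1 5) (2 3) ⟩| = 120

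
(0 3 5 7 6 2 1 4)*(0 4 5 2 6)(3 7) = (0 7)(1 5 3 2)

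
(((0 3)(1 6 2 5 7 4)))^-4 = (1 2 7)(4 6 5)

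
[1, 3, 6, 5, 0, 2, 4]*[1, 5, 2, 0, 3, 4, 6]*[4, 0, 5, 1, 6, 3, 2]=[3, 4, 2, 6, 0, 5, 1]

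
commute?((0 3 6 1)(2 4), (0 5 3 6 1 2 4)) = no:(0 3 6 1)(2 4)*(0 5 3 6 1 2 4) = (0 6 2)(1 5 3), (0 5 3 6 1 2 4)*(0 3 6 1)(2 4) = (0 5 6)(1 4 3)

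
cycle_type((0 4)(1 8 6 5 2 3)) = 2.6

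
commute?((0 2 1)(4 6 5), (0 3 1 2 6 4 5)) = no:(0 2 1)(4 6 5) * (0 3 1 2 6 4 5) = (0 6)(1 3), (0 3 1 2 6 4 5) * (0 2 1)(4 6 5) = (0 3)(2 5)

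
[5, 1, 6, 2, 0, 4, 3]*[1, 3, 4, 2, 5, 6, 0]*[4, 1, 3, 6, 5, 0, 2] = [2, 6, 4, 5, 1, 0, 3]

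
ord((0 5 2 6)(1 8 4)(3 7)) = 12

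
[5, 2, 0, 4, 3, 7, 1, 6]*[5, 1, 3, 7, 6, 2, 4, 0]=[2, 3, 5, 6, 7, 0, 1, 4]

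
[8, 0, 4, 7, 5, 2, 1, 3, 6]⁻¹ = [1, 6, 5, 7, 2, 4, 8, 3, 0]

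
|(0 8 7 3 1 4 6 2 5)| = 9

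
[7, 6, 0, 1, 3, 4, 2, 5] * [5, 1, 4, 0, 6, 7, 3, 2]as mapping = [0→2, 1→3, 2→5, 3→1, 4→0, 5→6, 6→4, 7→7]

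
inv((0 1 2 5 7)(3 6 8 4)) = (0 7 5 2 1)(3 4 8 6)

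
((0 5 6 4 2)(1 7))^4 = (0 2 4 6 5)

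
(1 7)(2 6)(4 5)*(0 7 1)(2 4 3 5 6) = (0 7)(3 5)(4 6)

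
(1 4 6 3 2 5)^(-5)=(1 4 6 3 2 5)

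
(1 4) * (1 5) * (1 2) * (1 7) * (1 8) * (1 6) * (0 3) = (0 3)(1 4 5 2 7 8 6)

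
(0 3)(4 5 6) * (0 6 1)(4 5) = (0 3 6 5 1)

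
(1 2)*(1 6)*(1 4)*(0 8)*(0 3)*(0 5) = (0 8 3 5)(1 2 6 4)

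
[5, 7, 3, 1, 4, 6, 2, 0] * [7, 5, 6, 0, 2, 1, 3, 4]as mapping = [0→1, 1→4, 2→0, 3→5, 4→2, 5→3, 6→6, 7→7]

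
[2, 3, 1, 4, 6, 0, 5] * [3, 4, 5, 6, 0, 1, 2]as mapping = [0→5, 1→6, 2→4, 3→0, 4→2, 5→3, 6→1]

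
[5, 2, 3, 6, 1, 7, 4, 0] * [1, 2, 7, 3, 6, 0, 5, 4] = [0, 7, 3, 5, 2, 4, 6, 1]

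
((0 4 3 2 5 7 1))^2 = (0 3 5 1 4 2 7)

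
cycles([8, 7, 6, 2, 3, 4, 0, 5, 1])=(0 8 1 7 5 4 3 2 6)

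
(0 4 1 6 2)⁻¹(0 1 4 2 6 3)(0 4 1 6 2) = (0 2 3 4 6 1)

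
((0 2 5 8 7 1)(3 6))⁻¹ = (0 1 7 8 5 2)(3 6)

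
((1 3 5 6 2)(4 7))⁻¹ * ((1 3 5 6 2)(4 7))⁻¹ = (1 6 3 2 5)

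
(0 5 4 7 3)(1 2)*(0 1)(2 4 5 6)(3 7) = (0 6 2)(1 4 3)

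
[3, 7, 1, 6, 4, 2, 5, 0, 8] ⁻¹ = [7, 2, 5, 0, 4, 6, 3, 1, 8] 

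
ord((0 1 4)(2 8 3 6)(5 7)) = 12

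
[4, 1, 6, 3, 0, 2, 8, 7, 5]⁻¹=[4, 1, 5, 3, 0, 8, 2, 7, 6]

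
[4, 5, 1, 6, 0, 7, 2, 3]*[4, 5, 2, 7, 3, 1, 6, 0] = [3, 1, 5, 6, 4, 0, 2, 7]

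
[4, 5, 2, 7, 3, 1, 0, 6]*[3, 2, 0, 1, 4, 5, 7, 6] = [4, 5, 0, 6, 1, 2, 3, 7]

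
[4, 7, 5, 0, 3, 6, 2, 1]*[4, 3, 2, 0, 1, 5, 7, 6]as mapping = [0→1, 1→6, 2→5, 3→4, 4→0, 5→7, 6→2, 7→3]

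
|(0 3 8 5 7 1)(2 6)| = 6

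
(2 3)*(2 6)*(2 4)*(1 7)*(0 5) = (0 5)(1 7)(2 3 6 4)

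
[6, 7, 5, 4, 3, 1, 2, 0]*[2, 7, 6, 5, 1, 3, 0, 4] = [0, 4, 3, 1, 5, 7, 6, 2]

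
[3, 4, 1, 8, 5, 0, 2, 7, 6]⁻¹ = [5, 2, 6, 0, 1, 4, 8, 7, 3]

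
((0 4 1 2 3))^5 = ()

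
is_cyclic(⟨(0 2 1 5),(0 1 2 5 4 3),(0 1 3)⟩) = no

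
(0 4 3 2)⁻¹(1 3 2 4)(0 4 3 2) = (0 3 1 2)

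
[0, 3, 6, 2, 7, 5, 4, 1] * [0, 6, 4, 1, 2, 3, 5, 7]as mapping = [0→0, 1→1, 2→5, 3→4, 4→7, 5→3, 6→2, 7→6]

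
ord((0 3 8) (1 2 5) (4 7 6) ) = 3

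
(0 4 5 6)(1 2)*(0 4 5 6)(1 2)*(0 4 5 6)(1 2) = (0 6 5 4)(1 2)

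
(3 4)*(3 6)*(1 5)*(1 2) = (1 5 2)(3 4 6)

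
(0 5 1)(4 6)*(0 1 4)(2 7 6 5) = (0 2 7 6)(4 5)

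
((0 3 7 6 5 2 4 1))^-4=(0 5)(1 6)(2 3)(4 7)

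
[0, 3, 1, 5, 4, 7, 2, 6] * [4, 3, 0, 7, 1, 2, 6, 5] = [4, 7, 3, 2, 1, 5, 0, 6]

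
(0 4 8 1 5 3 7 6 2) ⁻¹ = (0 2 6 7 3 5 1 8 4) 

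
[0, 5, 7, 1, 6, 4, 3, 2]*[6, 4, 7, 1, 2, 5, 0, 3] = [6, 5, 3, 4, 0, 2, 1, 7]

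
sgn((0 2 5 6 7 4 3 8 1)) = 1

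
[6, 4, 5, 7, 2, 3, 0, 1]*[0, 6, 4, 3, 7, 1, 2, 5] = [2, 7, 1, 5, 4, 3, 0, 6]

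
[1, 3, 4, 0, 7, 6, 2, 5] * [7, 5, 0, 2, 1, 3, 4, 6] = [5, 2, 1, 7, 6, 4, 0, 3]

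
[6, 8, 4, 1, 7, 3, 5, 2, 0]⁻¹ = [8, 3, 7, 5, 2, 6, 0, 4, 1]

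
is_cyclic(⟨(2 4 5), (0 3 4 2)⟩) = no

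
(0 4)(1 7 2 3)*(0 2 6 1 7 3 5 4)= (1 3 7 6)(2 5 4)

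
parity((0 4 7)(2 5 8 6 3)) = even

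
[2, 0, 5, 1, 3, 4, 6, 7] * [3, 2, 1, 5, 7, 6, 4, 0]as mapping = [0→1, 1→3, 2→6, 3→2, 4→5, 5→7, 6→4, 7→0]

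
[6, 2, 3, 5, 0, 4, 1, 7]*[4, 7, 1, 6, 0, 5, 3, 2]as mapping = [0→3, 1→1, 2→6, 3→5, 4→4, 5→0, 6→7, 7→2]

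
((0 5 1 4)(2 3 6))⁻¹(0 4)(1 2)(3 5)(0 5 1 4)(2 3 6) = (0 5)(1 6)(3 4)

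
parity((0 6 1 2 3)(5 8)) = odd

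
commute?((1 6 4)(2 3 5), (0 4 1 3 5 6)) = no:(1 6 4)(2 3 5)*(0 4 1 3 5 6) = (0 4 3 6 1)(2 5), (0 4 1 3 5 6)*(1 6 4)(2 3 5) = (0 1 5 4 6)(2 3)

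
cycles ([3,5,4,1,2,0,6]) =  (0 3 1 5) (2 4) 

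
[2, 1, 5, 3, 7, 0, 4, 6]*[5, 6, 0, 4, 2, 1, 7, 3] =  [0, 6, 1, 4, 3, 5, 2, 7]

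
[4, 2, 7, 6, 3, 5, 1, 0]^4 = [1, 4, 3, 7, 2, 5, 0, 6]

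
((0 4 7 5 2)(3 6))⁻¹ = (0 2 5 7 4)(3 6)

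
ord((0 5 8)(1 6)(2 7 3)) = 6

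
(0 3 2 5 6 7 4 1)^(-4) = (0 6)(1 5)(2 4)(3 7)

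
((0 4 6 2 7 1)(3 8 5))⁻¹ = (0 1 7 2 6 4)(3 5 8)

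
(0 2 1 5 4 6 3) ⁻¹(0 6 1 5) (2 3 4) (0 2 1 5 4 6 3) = (0 6 1) (2 3 5 4) 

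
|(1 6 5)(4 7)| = 6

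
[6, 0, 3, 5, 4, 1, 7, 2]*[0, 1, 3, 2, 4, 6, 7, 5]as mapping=[0→7, 1→0, 2→2, 3→6, 4→4, 5→1, 6→5, 7→3]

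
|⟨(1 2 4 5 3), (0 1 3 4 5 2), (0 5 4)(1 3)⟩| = 720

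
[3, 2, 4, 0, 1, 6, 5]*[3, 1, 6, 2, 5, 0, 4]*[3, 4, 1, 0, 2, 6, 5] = [1, 5, 6, 0, 4, 2, 3] 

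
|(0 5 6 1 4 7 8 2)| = 8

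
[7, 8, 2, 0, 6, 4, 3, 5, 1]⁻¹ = [3, 8, 2, 6, 5, 7, 4, 0, 1]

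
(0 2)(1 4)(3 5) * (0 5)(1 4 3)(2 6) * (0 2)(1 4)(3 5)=(0 6)(1 5 4)(2 3)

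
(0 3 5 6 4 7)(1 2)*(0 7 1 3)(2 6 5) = (1 6 4)(2 3)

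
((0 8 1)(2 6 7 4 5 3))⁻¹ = (0 1 8)(2 3 5 4 7 6)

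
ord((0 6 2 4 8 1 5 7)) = 8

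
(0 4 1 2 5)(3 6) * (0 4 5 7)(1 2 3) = (0 5 4 2 7)(1 3 6)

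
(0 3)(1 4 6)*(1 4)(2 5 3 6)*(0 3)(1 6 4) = (0 4 2 5)(1 6)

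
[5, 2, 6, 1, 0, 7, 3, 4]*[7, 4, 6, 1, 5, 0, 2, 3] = [0, 6, 2, 4, 7, 3, 1, 5]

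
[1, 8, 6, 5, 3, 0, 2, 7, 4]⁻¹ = [5, 0, 6, 4, 8, 3, 2, 7, 1]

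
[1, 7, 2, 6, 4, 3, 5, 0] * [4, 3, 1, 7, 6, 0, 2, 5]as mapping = [0→3, 1→5, 2→1, 3→2, 4→6, 5→7, 6→0, 7→4]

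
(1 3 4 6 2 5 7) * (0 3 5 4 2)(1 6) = (0 3 2 4 1 5 7 6)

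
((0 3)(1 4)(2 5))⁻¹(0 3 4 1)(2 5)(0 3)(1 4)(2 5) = (0 1 4 3)(2 5)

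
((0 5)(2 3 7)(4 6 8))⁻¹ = (0 5)(2 7 3)(4 8 6)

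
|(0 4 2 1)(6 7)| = 4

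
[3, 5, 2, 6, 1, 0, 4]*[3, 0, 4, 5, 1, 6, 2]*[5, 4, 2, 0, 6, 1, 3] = [1, 3, 6, 2, 5, 0, 4] 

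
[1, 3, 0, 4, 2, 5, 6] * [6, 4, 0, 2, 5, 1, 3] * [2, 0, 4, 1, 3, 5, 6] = [3, 4, 6, 5, 2, 0, 1]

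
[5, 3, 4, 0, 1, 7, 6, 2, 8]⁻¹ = [3, 4, 7, 1, 2, 0, 6, 5, 8]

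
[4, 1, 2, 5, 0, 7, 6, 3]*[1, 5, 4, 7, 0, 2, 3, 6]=[0, 5, 4, 2, 1, 6, 3, 7]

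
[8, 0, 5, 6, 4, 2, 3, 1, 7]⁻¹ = [1, 7, 5, 6, 4, 2, 3, 8, 0]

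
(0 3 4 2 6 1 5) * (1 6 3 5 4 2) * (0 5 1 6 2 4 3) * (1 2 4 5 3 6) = (0 2)(1 6 4)(3 5)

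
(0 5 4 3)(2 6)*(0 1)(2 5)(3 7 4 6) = (0 2 3 1)(4 7)(5 6)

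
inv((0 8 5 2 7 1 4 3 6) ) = (0 6 3 4 1 7 2 5 8) 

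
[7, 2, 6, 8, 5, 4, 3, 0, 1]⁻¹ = [7, 8, 1, 6, 5, 4, 2, 0, 3]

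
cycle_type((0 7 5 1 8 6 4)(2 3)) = 2.7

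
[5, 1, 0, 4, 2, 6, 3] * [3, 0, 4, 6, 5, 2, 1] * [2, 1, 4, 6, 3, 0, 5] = [4, 2, 6, 0, 3, 1, 5]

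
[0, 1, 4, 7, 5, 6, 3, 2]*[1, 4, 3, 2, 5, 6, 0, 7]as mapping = [0→1, 1→4, 2→5, 3→7, 4→6, 5→0, 6→2, 7→3]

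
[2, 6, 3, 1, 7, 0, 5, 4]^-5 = [2, 6, 3, 1, 7, 0, 5, 4]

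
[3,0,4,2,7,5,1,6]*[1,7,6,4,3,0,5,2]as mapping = [0→4,1→1,2→3,3→6,4→2,5→0,6→7,7→5]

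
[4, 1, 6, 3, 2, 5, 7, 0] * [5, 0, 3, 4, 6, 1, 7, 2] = [6, 0, 7, 4, 3, 1, 2, 5]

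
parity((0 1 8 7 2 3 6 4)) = odd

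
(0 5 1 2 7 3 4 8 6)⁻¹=(0 6 8 4 3 7 2 1 5)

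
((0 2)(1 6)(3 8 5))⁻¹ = (0 2)(1 6)(3 5 8)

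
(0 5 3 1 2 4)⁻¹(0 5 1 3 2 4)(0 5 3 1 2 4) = (0 5 3 2 1 4)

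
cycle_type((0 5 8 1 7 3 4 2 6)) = 9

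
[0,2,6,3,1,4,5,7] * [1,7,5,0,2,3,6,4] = [1,5,6,0,7,2,3,4]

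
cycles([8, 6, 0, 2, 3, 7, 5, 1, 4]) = (0 8 4 3 2) (1 6 5 7) 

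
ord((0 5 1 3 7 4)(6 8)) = 6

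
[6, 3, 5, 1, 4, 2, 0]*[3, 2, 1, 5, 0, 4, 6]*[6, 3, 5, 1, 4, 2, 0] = [0, 2, 4, 5, 6, 3, 1]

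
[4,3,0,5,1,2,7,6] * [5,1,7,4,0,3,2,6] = [0,4,5,3,1,7,6,2]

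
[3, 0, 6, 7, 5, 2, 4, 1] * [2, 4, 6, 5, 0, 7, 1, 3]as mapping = [0→5, 1→2, 2→1, 3→3, 4→7, 5→6, 6→0, 7→4]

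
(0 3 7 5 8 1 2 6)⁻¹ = (0 6 2 1 8 5 7 3)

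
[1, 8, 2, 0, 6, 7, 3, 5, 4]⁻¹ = [3, 0, 2, 6, 8, 7, 4, 5, 1]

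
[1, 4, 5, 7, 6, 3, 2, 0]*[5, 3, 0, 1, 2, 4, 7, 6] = [3, 2, 4, 6, 7, 1, 0, 5]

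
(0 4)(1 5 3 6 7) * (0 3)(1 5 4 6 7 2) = (0 6 2 1 4 3 7 5)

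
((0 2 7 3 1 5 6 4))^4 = (0 1)(2 5)(3 4)(6 7)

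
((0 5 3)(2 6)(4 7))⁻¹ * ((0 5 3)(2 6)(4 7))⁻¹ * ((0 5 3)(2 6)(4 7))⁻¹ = (2 6)(4 7)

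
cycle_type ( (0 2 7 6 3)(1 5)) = 2.5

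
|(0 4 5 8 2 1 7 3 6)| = 9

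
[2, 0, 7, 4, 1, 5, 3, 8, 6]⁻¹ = [1, 4, 0, 6, 3, 5, 8, 2, 7]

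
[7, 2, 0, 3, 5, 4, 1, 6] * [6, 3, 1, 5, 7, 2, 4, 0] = [0, 1, 6, 5, 2, 7, 3, 4]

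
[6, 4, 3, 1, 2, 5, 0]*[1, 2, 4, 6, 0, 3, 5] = [5, 0, 6, 2, 4, 3, 1]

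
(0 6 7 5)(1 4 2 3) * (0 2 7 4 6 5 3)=(0 5 2)(1 6 4 7 3)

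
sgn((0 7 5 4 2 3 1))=1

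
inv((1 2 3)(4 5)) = (1 3 2)(4 5)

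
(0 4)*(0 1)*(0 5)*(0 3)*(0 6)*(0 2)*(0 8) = (0 4 1 5 3 6 2 8)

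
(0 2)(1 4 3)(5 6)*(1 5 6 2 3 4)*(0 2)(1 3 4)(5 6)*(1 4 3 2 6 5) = (0 3 5)(1 2 6)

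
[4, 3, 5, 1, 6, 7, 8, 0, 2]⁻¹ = [7, 3, 8, 1, 0, 2, 4, 5, 6]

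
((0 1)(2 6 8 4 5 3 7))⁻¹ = (0 1)(2 7 3 5 4 8 6)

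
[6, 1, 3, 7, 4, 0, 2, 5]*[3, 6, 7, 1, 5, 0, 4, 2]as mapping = [0→4, 1→6, 2→1, 3→2, 4→5, 5→3, 6→7, 7→0]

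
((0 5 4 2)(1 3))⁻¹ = (0 2 4 5)(1 3)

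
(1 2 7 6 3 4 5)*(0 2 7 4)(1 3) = (0 2 4 5 3)(1 7 6)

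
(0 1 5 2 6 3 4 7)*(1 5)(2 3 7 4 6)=(0 5 3 6 7)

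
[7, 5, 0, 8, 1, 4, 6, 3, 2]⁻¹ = [2, 4, 8, 7, 5, 1, 6, 0, 3]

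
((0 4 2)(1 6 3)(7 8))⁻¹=(0 2 4)(1 3 6)(7 8)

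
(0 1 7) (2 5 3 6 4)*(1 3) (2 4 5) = (0 3 6 5 1 7) 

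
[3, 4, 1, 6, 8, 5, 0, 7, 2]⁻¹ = [6, 2, 8, 0, 1, 5, 3, 7, 4]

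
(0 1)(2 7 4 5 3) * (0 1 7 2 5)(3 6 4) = (0 7 3 5 6 4)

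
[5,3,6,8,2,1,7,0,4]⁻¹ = [7,5,4,1,8,0,2,6,3]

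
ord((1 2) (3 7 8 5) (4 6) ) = 4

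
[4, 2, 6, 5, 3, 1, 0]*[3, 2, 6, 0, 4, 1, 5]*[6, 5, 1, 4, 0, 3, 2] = [0, 2, 3, 5, 6, 1, 4]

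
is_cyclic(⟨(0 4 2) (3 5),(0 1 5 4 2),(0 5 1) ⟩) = no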